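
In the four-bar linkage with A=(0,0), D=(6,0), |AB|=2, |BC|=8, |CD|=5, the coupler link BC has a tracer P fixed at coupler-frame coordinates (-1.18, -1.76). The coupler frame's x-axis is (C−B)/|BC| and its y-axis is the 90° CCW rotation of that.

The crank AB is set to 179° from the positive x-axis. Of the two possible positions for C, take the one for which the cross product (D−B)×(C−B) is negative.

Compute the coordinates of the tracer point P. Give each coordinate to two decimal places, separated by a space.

-4.00 -0.67

A=(0,0), D=(6.00,0)
B = A + 2.00·(cos179°, sin179°) = (-1.9997, 0.0349)
|BD| = 7.9998
circle(B,8.00) ∩ circle(D,5.00): a=6.4375, h=4.7496
  candidates: C₊=(4.4584,4.7564) cross=37.996; C₋=(4.4170,-4.7428) cross=-37.996
  mode - wants cross < 0 → take C=(4.4170,-4.7428) (cross=-37.996)
ex = (C−B)/|BC| = (0.8021,-0.5972); ey = (0.5972,0.8021)
P = B + -1.18·ex + -1.76·ey = (-3.9972,-0.6721)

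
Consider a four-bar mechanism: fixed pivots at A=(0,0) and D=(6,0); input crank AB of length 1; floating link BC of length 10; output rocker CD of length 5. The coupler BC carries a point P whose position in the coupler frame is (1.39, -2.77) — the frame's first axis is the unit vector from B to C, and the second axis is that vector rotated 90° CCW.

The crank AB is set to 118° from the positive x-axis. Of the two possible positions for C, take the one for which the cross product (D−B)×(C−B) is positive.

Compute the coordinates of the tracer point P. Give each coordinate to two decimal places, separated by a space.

A=(0,0), D=(6.00,0)
B = A + 1.00·(cos118°, sin118°) = (-0.4695, 0.8829)
|BD| = 6.5294
circle(B,10.00) ∩ circle(D,5.00): a=9.0079, h=4.3425
  candidates: C₊=(9.0429,3.9674) cross=28.354; C₋=(7.8685,-4.6377) cross=-28.354
  mode + wants cross > 0 → take C=(9.0429,3.9674) (cross=28.354)
ex = (C−B)/|BC| = (0.9512,0.3084); ey = (-0.3084,0.9512)
P = B + 1.39·ex + -2.77·ey = (1.7072,-1.3232)

1.71 -1.32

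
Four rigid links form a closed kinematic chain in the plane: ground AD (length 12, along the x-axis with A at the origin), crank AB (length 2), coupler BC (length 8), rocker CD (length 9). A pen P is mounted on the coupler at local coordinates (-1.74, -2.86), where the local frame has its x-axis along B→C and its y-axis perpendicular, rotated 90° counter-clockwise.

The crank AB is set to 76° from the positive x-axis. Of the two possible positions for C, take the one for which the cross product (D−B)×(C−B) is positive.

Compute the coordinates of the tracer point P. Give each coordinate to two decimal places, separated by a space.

A=(0,0), D=(12.00,0)
B = A + 2.00·(cos76°, sin76°) = (0.4838, 1.9406)
|BD| = 11.6785
circle(B,8.00) ∩ circle(D,9.00): a=5.1114, h=6.1541
  candidates: C₊=(6.5468,7.1598) cross=71.871; C₋=(4.5016,-4.9773) cross=-71.871
  mode + wants cross > 0 → take C=(6.5468,7.1598) (cross=71.871)
ex = (C−B)/|BC| = (0.7579,0.6524); ey = (-0.6524,0.7579)
P = B + -1.74·ex + -2.86·ey = (1.0310,-1.3621)

1.03 -1.36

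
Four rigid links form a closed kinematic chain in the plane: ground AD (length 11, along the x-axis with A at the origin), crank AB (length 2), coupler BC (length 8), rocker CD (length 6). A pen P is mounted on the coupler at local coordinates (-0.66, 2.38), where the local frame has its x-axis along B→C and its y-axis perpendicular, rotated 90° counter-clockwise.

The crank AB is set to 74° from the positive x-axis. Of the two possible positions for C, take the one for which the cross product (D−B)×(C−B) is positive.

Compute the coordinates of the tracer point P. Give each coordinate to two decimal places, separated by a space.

A=(0,0), D=(11.00,0)
B = A + 2.00·(cos74°, sin74°) = (0.5513, 1.9225)
|BD| = 10.6241
circle(B,8.00) ∩ circle(D,6.00): a=6.6298, h=4.4772
  candidates: C₊=(7.8818,5.1261) cross=47.567; C₋=(6.2614,-3.6805) cross=-47.567
  mode + wants cross > 0 → take C=(7.8818,5.1261) (cross=47.567)
ex = (C−B)/|BC| = (0.9163,0.4004); ey = (-0.4004,0.9163)
P = B + -0.66·ex + 2.38·ey = (-1.0066,3.8391)

-1.01 3.84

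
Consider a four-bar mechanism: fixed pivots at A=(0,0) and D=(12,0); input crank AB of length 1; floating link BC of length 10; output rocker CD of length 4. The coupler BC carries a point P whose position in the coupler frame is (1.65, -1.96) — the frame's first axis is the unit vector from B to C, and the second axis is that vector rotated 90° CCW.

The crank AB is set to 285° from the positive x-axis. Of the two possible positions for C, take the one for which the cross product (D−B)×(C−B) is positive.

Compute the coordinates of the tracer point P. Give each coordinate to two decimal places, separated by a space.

A=(0,0), D=(12.00,0)
B = A + 1.00·(cos285°, sin285°) = (0.2588, -0.9659)
|BD| = 11.7808
circle(B,10.00) ∩ circle(D,4.00): a=9.4555, h=3.2547
  candidates: C₊=(9.4157,3.0531) cross=38.343; C₋=(9.9494,-3.4344) cross=-38.343
  mode + wants cross > 0 → take C=(9.4157,3.0531) (cross=38.343)
ex = (C−B)/|BC| = (0.9157,0.4019); ey = (-0.4019,0.9157)
P = B + 1.65·ex + -1.96·ey = (2.5574,-2.0975)

2.56 -2.10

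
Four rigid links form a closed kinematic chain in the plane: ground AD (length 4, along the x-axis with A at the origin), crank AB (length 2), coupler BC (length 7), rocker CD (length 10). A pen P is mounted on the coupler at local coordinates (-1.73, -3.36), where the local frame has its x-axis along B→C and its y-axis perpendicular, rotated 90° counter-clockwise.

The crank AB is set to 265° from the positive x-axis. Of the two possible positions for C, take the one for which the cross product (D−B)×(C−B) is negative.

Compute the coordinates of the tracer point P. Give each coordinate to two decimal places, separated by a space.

-3.48 -0.16

A=(0,0), D=(4.00,0)
B = A + 2.00·(cos265°, sin265°) = (-0.1743, -1.9924)
|BD| = 4.6254
circle(B,7.00) ∩ circle(D,10.00): a=-3.2003, h=6.2256
  candidates: C₊=(-5.7442,2.2475) cross=28.796; C₋=(-0.3808,-8.9893) cross=-28.796
  mode - wants cross < 0 → take C=(-0.3808,-8.9893) (cross=-28.796)
ex = (C−B)/|BC| = (-0.0295,-0.9996); ey = (0.9996,-0.0295)
P = B + -1.73·ex + -3.36·ey = (-3.4818,-0.1640)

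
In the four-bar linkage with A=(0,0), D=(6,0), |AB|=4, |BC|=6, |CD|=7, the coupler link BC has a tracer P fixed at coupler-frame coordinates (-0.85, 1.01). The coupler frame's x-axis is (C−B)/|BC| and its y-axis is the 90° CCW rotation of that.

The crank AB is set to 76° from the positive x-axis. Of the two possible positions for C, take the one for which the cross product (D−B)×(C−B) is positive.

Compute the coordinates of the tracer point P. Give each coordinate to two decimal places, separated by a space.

-0.28 4.30

A=(0,0), D=(6.00,0)
B = A + 4.00·(cos76°, sin76°) = (0.9677, 3.8812)
|BD| = 6.3551
circle(B,6.00) ∩ circle(D,7.00): a=2.1548, h=5.5997
  candidates: C₊=(6.0938,6.9994) cross=35.587; C₋=(-0.7459,-1.8689) cross=-35.587
  mode + wants cross > 0 → take C=(6.0938,6.9994) (cross=35.587)
ex = (C−B)/|BC| = (0.8543,0.5197); ey = (-0.5197,0.8543)
P = B + -0.85·ex + 1.01·ey = (-0.2834,4.3023)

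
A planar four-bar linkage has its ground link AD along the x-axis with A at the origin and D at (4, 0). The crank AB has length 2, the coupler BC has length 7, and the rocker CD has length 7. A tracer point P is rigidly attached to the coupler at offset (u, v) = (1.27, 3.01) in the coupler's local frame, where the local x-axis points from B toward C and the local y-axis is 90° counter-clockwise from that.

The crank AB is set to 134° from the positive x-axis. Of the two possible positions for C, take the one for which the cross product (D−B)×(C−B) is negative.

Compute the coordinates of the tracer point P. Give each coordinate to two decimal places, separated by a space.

1.78 0.63

A=(0,0), D=(4.00,0)
B = A + 2.00·(cos134°, sin134°) = (-1.3893, 1.4387)
|BD| = 5.5780
circle(B,7.00) ∩ circle(D,7.00): a=2.7890, h=6.4204
  candidates: C₊=(2.9613,6.9225) cross=35.813; C₋=(-0.3506,-5.4838) cross=-35.813
  mode - wants cross < 0 → take C=(-0.3506,-5.4838) (cross=-35.813)
ex = (C−B)/|BC| = (0.1484,-0.9889); ey = (0.9889,0.1484)
P = B + 1.27·ex + 3.01·ey = (1.7758,0.6294)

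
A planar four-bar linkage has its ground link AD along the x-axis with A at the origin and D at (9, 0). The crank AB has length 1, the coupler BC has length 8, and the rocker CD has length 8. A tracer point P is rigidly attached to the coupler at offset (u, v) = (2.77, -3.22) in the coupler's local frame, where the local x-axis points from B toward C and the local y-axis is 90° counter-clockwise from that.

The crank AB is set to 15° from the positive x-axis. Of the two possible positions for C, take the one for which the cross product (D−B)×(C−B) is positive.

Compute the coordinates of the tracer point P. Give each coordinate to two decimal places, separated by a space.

5.16 0.90

A=(0,0), D=(9.00,0)
B = A + 1.00·(cos15°, sin15°) = (0.9659, 0.2588)
|BD| = 8.0382
circle(B,8.00) ∩ circle(D,8.00): a=4.0191, h=6.9171
  candidates: C₊=(5.2057,7.0430) cross=55.602; C₋=(4.7602,-6.7841) cross=-55.602
  mode + wants cross > 0 → take C=(5.2057,7.0430) (cross=55.602)
ex = (C−B)/|BC| = (0.5300,0.8480); ey = (-0.8480,0.5300)
P = B + 2.77·ex + -3.22·ey = (5.1646,0.9013)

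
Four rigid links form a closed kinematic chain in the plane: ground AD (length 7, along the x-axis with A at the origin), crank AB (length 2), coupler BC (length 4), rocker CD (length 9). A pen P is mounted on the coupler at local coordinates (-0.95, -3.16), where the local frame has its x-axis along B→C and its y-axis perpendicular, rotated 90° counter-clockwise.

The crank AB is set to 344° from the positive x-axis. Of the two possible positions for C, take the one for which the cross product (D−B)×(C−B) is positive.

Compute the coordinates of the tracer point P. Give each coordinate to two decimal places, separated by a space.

3.49 2.35

A=(0,0), D=(7.00,0)
B = A + 2.00·(cos344°, sin344°) = (1.9225, -0.5513)
|BD| = 5.1073
circle(B,4.00) ∩ circle(D,9.00): a=-3.8098, h=1.2189
  candidates: C₊=(-1.9965,0.2493) cross=6.225; C₋=(-1.7334,-2.1743) cross=-6.225
  mode + wants cross > 0 → take C=(-1.9965,0.2493) (cross=6.225)
ex = (C−B)/|BC| = (-0.9798,0.2001); ey = (-0.2001,-0.9798)
P = B + -0.95·ex + -3.16·ey = (3.4857,2.3547)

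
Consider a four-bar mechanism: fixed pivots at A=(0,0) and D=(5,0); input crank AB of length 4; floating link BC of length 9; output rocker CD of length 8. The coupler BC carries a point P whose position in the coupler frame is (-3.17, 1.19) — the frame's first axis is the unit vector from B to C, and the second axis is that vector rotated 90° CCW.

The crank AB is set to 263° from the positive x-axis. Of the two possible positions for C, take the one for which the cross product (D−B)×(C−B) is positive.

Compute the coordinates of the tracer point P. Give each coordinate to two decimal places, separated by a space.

A=(0,0), D=(5.00,0)
B = A + 4.00·(cos263°, sin263°) = (-0.4875, -3.9702)
|BD| = 6.7731
circle(B,9.00) ∩ circle(D,8.00): a=4.6415, h=7.7108
  candidates: C₊=(-1.2468,4.9977) cross=52.226; C₋=(7.7929,-7.4967) cross=-52.226
  mode + wants cross > 0 → take C=(-1.2468,4.9977) (cross=52.226)
ex = (C−B)/|BC| = (-0.0844,0.9964); ey = (-0.9964,-0.0844)
P = B + -3.17·ex + 1.19·ey = (-1.4058,-7.2293)

-1.41 -7.23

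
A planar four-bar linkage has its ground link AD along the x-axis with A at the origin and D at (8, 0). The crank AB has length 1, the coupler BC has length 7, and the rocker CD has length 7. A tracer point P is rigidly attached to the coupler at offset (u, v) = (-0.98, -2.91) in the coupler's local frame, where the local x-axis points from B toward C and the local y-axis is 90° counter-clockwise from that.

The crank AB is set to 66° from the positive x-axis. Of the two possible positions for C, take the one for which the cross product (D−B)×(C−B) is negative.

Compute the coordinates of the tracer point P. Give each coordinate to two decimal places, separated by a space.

A=(0,0), D=(8.00,0)
B = A + 1.00·(cos66°, sin66°) = (0.4067, 0.9135)
|BD| = 7.6480
circle(B,7.00) ∩ circle(D,7.00): a=3.8240, h=5.8632
  candidates: C₊=(4.9037,6.2780) cross=44.842; C₋=(3.5030,-5.3644) cross=-44.842
  mode - wants cross < 0 → take C=(3.5030,-5.3644) (cross=-44.842)
ex = (C−B)/|BC| = (0.4423,-0.8969); ey = (0.8969,0.4423)
P = B + -0.98·ex + -2.91·ey = (-2.6366,0.5053)

-2.64 0.51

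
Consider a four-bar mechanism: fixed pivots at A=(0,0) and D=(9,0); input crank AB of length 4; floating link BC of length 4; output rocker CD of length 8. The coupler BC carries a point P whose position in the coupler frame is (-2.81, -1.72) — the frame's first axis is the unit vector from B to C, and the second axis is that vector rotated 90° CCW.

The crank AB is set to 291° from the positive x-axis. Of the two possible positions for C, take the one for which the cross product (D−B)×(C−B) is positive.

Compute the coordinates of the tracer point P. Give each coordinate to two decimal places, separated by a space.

A=(0,0), D=(9.00,0)
B = A + 4.00·(cos291°, sin291°) = (1.4335, -3.7343)
|BD| = 8.4379
circle(B,4.00) ∩ circle(D,8.00): a=1.3746, h=3.7564
  candidates: C₊=(1.0037,0.2425) cross=31.696; C₋=(4.3286,-6.4945) cross=-31.696
  mode + wants cross > 0 → take C=(1.0037,0.2425) (cross=31.696)
ex = (C−B)/|BC| = (-0.1074,0.9942); ey = (-0.9942,-0.1074)
P = B + -2.81·ex + -1.72·ey = (3.4454,-6.3432)

3.45 -6.34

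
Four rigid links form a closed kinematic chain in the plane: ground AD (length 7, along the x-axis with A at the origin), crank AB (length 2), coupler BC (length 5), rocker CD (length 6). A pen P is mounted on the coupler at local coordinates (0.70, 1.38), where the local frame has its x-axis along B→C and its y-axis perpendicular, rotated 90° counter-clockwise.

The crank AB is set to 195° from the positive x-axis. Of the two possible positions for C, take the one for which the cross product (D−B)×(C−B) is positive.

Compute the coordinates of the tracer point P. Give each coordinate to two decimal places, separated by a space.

A=(0,0), D=(7.00,0)
B = A + 2.00·(cos195°, sin195°) = (-1.9319, -0.5176)
|BD| = 8.9468
circle(B,5.00) ∩ circle(D,6.00): a=3.8587, h=3.1797
  candidates: C₊=(1.7364,2.8800) cross=28.448; C₋=(2.1043,-3.4688) cross=-28.448
  mode + wants cross > 0 → take C=(1.7364,2.8800) (cross=28.448)
ex = (C−B)/|BC| = (0.7336,0.6795); ey = (-0.6795,0.7336)
P = B + 0.70·ex + 1.38·ey = (-2.3560,0.9705)

-2.36 0.97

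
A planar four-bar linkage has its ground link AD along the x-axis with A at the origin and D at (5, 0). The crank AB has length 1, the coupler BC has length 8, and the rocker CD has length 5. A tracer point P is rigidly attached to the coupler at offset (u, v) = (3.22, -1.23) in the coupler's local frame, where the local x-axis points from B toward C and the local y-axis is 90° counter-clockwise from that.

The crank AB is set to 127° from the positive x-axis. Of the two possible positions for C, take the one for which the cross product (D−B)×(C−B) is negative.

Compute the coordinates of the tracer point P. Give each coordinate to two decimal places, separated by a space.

A=(0,0), D=(5.00,0)
B = A + 1.00·(cos127°, sin127°) = (-0.6018, 0.7986)
|BD| = 5.6585
circle(B,8.00) ∩ circle(D,5.00): a=6.2754, h=4.9618
  candidates: C₊=(6.3111,4.8250) cross=28.076; C₋=(4.9105,-4.9992) cross=-28.076
  mode - wants cross < 0 → take C=(4.9105,-4.9992) (cross=-28.076)
ex = (C−B)/|BC| = (0.6890,-0.7247); ey = (0.7247,0.6890)
P = B + 3.22·ex + -1.23·ey = (0.7255,-2.3825)

0.73 -2.38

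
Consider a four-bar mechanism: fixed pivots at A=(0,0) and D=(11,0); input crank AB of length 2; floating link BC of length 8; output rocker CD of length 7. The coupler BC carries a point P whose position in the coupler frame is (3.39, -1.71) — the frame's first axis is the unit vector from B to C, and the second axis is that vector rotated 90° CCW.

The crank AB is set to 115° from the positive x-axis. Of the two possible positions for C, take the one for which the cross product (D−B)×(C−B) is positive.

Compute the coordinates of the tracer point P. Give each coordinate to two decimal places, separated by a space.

A=(0,0), D=(11.00,0)
B = A + 2.00·(cos115°, sin115°) = (-0.8452, 1.8126)
|BD| = 11.9831
circle(B,8.00) ∩ circle(D,7.00): a=6.6174, h=4.4955
  candidates: C₊=(6.3761,5.2554) cross=53.870; C₋=(5.0161,-3.6321) cross=-53.870
  mode + wants cross > 0 → take C=(6.3761,5.2554) (cross=53.870)
ex = (C−B)/|BC| = (0.9027,0.4303); ey = (-0.4303,0.9027)
P = B + 3.39·ex + -1.71·ey = (2.9507,1.7279)

2.95 1.73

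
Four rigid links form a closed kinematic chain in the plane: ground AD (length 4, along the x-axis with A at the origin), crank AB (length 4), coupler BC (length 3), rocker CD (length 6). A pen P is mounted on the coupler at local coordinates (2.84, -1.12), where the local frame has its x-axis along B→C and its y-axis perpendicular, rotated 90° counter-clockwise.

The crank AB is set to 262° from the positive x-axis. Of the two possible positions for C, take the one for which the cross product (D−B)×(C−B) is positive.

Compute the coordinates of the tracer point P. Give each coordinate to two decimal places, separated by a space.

A=(0,0), D=(4.00,0)
B = A + 4.00·(cos262°, sin262°) = (-0.5567, -3.9611)
|BD| = 6.0377
circle(B,3.00) ∩ circle(D,6.00): a=0.7829, h=2.8960
  candidates: C₊=(-1.8658,-1.2618) cross=17.485; C₋=(1.9341,-5.6331) cross=-17.485
  mode + wants cross > 0 → take C=(-1.8658,-1.2618) (cross=17.485)
ex = (C−B)/|BC| = (-0.4364,0.8998); ey = (-0.8998,-0.4364)
P = B + 2.84·ex + -1.12·ey = (-0.7883,-0.9170)

-0.79 -0.92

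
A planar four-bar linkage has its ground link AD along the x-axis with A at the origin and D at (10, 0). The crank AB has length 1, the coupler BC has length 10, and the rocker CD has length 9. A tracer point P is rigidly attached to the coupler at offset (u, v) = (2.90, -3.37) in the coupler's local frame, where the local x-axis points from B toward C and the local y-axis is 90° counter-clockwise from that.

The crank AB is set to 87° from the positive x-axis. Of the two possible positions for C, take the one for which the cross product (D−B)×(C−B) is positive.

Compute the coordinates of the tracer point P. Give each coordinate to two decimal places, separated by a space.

4.50 0.88

A=(0,0), D=(10.00,0)
B = A + 1.00·(cos87°, sin87°) = (0.0523, 0.9986)
|BD| = 9.9977
circle(B,10.00) ∩ circle(D,9.00): a=5.9491, h=8.0380
  candidates: C₊=(6.7745,8.4022) cross=80.361; C₋=(5.1688,-7.5934) cross=-80.361
  mode + wants cross > 0 → take C=(6.7745,8.4022) (cross=80.361)
ex = (C−B)/|BC| = (0.6722,0.7404); ey = (-0.7404,0.6722)
P = B + 2.90·ex + -3.37·ey = (4.4968,0.8803)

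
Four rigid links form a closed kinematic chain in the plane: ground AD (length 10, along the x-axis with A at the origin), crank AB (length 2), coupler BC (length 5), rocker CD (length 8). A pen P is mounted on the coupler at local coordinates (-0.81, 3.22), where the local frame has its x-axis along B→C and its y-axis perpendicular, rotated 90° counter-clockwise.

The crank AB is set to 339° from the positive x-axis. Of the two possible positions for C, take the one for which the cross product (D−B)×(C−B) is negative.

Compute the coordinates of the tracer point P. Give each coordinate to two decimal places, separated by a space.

A=(0,0), D=(10.00,0)
B = A + 2.00·(cos339°, sin339°) = (1.8672, -0.7167)
|BD| = 8.1644
circle(B,5.00) ∩ circle(D,8.00): a=1.6938, h=4.7044
  candidates: C₊=(3.1414,4.1182) cross=38.408; C₋=(3.9674,-5.2543) cross=-38.408
  mode - wants cross < 0 → take C=(3.9674,-5.2543) (cross=-38.408)
ex = (C−B)/|BC| = (0.4200,-0.9075); ey = (0.9075,0.4200)
P = B + -0.81·ex + 3.22·ey = (4.4491,1.3709)

4.45 1.37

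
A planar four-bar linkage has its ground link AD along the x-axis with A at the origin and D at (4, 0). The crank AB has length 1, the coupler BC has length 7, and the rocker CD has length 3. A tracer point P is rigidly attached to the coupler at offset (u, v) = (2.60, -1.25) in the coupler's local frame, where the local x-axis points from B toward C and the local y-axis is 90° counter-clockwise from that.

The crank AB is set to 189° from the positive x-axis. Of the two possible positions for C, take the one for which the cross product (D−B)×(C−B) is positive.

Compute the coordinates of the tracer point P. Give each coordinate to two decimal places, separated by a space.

1.90 -0.27

A=(0,0), D=(4.00,0)
B = A + 1.00·(cos189°, sin189°) = (-0.9877, -0.1564)
|BD| = 4.9901
circle(B,7.00) ∩ circle(D,3.00): a=6.5030, h=2.5906
  candidates: C₊=(5.4309,2.6368) cross=12.928; C₋=(5.5933,-2.5419) cross=-12.928
  mode + wants cross > 0 → take C=(5.4309,2.6368) (cross=12.928)
ex = (C−B)/|BC| = (0.9169,0.3990); ey = (-0.3990,0.9169)
P = B + 2.60·ex + -1.25·ey = (1.8951,-0.2651)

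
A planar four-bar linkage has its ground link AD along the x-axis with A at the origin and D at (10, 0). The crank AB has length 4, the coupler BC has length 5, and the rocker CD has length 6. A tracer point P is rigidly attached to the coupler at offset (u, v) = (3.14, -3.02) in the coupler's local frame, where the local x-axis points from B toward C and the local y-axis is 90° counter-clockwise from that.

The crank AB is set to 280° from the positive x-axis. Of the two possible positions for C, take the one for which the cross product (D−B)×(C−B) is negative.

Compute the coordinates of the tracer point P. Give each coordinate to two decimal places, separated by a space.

A=(0,0), D=(10.00,0)
B = A + 4.00·(cos280°, sin280°) = (0.6946, -3.9392)
|BD| = 10.1049
circle(B,5.00) ∩ circle(D,6.00): a=4.5081, h=2.1626
  candidates: C₊=(4.0030,-0.1903) cross=21.852; C₋=(5.6891,-4.1733) cross=-21.852
  mode - wants cross < 0 → take C=(5.6891,-4.1733) (cross=-21.852)
ex = (C−B)/|BC| = (0.9989,-0.0468); ey = (0.0468,0.9989)
P = B + 3.14·ex + -3.02·ey = (3.6898,-7.1029)

3.69 -7.10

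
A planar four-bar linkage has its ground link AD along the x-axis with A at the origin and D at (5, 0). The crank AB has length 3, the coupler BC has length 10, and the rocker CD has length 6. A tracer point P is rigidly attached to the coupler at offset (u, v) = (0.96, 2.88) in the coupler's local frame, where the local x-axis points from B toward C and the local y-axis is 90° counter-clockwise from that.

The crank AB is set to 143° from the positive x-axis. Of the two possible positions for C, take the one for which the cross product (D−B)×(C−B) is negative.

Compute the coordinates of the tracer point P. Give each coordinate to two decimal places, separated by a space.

A=(0,0), D=(5.00,0)
B = A + 3.00·(cos143°, sin143°) = (-2.3959, 1.8054)
|BD| = 7.6131
circle(B,10.00) ∩ circle(D,6.00): a=8.0098, h=5.9869
  candidates: C₊=(6.8052,5.7220) cross=45.579; C₋=(3.9656,-5.9102) cross=-45.579
  mode - wants cross < 0 → take C=(3.9656,-5.9102) (cross=-45.579)
ex = (C−B)/|BC| = (0.6362,-0.7716); ey = (0.7716,0.6362)
P = B + 0.96·ex + 2.88·ey = (0.4369,2.8969)

0.44 2.90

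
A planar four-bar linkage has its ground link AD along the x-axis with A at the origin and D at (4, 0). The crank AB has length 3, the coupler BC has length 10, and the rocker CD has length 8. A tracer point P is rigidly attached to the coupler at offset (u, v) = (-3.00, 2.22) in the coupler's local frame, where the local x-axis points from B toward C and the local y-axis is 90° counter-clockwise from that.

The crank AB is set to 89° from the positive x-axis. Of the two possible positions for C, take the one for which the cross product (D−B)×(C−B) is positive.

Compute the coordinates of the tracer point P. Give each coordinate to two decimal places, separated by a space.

A=(0,0), D=(4.00,0)
B = A + 3.00·(cos89°, sin89°) = (0.0524, 2.9995)
|BD| = 4.9579
circle(B,10.00) ∩ circle(D,8.00): a=6.1095, h=7.9167
  candidates: C₊=(9.7065,5.6068) cross=39.250; C₋=(0.1273,-7.0002) cross=-39.250
  mode + wants cross > 0 → take C=(9.7065,5.6068) (cross=39.250)
ex = (C−B)/|BC| = (0.9654,0.2607); ey = (-0.2607,0.9654)
P = B + -3.00·ex + 2.22·ey = (-3.4227,4.3606)

-3.42 4.36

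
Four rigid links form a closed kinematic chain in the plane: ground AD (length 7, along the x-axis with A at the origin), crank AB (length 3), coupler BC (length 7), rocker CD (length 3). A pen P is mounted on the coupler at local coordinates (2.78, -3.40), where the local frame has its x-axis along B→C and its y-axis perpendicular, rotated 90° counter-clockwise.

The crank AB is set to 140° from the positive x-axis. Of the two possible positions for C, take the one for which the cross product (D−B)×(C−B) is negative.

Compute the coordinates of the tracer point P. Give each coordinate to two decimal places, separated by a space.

A=(0,0), D=(7.00,0)
B = A + 3.00·(cos140°, sin140°) = (-2.2981, 1.9284)
|BD| = 9.4960
circle(B,7.00) ∩ circle(D,3.00): a=6.8541, h=1.4215
  candidates: C₊=(4.7019,1.9284) cross=13.499; C₋=(4.1245,-0.8554) cross=-13.499
  mode - wants cross < 0 → take C=(4.1245,-0.8554) (cross=-13.499)
ex = (C−B)/|BC| = (0.9175,-0.3977); ey = (0.3977,0.9175)
P = B + 2.78·ex + -3.40·ey = (-1.0995,-2.2968)

-1.10 -2.30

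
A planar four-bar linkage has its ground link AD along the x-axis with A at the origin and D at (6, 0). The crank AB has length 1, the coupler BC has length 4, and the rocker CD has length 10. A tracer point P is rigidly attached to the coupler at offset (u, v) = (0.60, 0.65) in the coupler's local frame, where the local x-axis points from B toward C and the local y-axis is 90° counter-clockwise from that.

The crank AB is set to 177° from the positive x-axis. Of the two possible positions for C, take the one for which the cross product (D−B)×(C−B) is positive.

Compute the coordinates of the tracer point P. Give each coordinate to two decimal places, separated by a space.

A=(0,0), D=(6.00,0)
B = A + 1.00·(cos177°, sin177°) = (-0.9986, 0.0523)
|BD| = 6.9988
circle(B,4.00) ∩ circle(D,10.00): a=-2.5016, h=3.1212
  candidates: C₊=(-3.4768,3.1922) cross=21.845; C₋=(-3.5235,-3.0501) cross=-21.845
  mode + wants cross > 0 → take C=(-3.4768,3.1922) (cross=21.845)
ex = (C−B)/|BC| = (-0.6195,0.7850); ey = (-0.7850,-0.6195)
P = B + 0.60·ex + 0.65·ey = (-1.8806,0.1206)

-1.88 0.12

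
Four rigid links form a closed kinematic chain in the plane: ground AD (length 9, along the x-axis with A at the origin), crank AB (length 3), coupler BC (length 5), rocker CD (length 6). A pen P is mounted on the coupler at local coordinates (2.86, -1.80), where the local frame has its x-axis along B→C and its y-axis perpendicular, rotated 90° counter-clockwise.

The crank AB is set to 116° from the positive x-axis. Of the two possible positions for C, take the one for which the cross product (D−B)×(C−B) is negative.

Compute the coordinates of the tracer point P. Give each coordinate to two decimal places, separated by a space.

A=(0,0), D=(9.00,0)
B = A + 3.00·(cos116°, sin116°) = (-1.3151, 2.6964)
|BD| = 10.6617
circle(B,5.00) ∩ circle(D,6.00): a=4.8150, h=1.3475
  candidates: C₊=(3.6841,2.7824) cross=14.367; C₋=(3.0026,0.1749) cross=-14.367
  mode - wants cross < 0 → take C=(3.0026,0.1749) (cross=-14.367)
ex = (C−B)/|BC| = (0.8635,-0.5043); ey = (0.5043,0.8635)
P = B + 2.86·ex + -1.80·ey = (0.2469,-0.3003)

0.25 -0.30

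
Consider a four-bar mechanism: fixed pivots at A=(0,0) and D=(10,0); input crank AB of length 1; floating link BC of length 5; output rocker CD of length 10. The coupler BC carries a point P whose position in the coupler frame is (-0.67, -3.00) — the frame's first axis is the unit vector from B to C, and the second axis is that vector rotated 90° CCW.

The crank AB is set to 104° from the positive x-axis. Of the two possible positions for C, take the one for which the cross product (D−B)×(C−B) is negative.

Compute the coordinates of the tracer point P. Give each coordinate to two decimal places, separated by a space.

A=(0,0), D=(10.00,0)
B = A + 1.00·(cos104°, sin104°) = (-0.2419, 0.9703)
|BD| = 10.2878
circle(B,5.00) ∩ circle(D,10.00): a=1.4988, h=4.7701
  candidates: C₊=(1.7001,5.5778) cross=49.074; C₋=(0.8003,-3.9199) cross=-49.074
  mode - wants cross < 0 → take C=(0.8003,-3.9199) (cross=-49.074)
ex = (C−B)/|BC| = (0.2084,-0.9780); ey = (0.9780,0.2084)
P = B + -0.67·ex + -3.00·ey = (-3.3157,1.0002)

-3.32 1.00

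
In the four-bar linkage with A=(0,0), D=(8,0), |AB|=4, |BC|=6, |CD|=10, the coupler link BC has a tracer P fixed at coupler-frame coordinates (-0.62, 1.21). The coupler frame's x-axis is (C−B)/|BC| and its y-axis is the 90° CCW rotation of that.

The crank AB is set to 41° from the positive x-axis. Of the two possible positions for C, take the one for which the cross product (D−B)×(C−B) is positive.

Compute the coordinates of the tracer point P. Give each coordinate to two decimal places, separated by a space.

A=(0,0), D=(8.00,0)
B = A + 4.00·(cos41°, sin41°) = (3.0188, 2.6242)
|BD| = 5.6301
circle(B,6.00) ∩ circle(D,10.00): a=-2.8686, h=5.2698
  candidates: C₊=(2.9372,8.6237) cross=29.670; C₋=(-1.9754,-0.7011) cross=-29.670
  mode + wants cross > 0 → take C=(2.9372,8.6237) (cross=29.670)
ex = (C−B)/|BC| = (-0.0136,0.9999); ey = (-0.9999,-0.0136)
P = B + -0.62·ex + 1.21·ey = (1.8174,1.9878)

1.82 1.99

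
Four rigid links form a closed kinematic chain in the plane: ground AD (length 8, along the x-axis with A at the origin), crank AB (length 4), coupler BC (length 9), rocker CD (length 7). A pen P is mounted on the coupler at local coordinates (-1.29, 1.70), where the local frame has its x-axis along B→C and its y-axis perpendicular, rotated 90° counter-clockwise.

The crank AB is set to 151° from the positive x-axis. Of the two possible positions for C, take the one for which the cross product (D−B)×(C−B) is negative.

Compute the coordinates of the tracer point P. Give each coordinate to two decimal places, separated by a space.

-3.16 4.05

A=(0,0), D=(8.00,0)
B = A + 4.00·(cos151°, sin151°) = (-3.4985, 1.9392)
|BD| = 11.6609
circle(B,9.00) ∩ circle(D,7.00): a=7.2025, h=5.3966
  candidates: C₊=(4.5012,6.0629) cross=62.929; C₋=(2.7063,-4.5800) cross=-62.929
  mode - wants cross < 0 → take C=(2.7063,-4.5800) (cross=-62.929)
ex = (C−B)/|BC| = (0.6894,-0.7244); ey = (0.7244,0.6894)
P = B + -1.29·ex + 1.70·ey = (-3.1564,4.0457)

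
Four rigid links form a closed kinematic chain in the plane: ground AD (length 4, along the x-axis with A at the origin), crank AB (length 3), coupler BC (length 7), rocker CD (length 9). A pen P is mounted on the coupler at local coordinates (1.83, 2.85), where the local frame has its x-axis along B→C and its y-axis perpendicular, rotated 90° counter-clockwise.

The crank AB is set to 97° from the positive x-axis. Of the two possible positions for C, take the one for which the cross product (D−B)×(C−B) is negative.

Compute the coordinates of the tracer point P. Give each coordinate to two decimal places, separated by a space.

0.78 -0.21

A=(0,0), D=(4.00,0)
B = A + 3.00·(cos97°, sin97°) = (-0.3656, 2.9776)
|BD| = 5.2844
circle(B,7.00) ∩ circle(D,9.00): a=-0.3856, h=6.9894
  candidates: C₊=(3.2542,8.9690) cross=36.935; C₋=(-4.6225,-2.5792) cross=-36.935
  mode - wants cross < 0 → take C=(-4.6225,-2.5792) (cross=-36.935)
ex = (C−B)/|BC| = (-0.6081,-0.7938); ey = (0.7938,-0.6081)
P = B + 1.83·ex + 2.85·ey = (0.7840,-0.2083)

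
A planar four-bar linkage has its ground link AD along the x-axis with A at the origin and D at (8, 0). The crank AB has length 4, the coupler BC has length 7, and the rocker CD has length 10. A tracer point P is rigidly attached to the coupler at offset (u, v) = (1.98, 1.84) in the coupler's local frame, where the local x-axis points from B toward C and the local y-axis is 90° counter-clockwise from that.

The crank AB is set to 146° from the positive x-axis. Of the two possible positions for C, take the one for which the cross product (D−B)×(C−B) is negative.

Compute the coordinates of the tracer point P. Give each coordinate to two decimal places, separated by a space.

-0.92 0.98

A=(0,0), D=(8.00,0)
B = A + 4.00·(cos146°, sin146°) = (-3.3162, 2.2368)
|BD| = 11.5351
circle(B,7.00) ∩ circle(D,10.00): a=3.5569, h=6.0290
  candidates: C₊=(1.3423,7.4616) cross=69.545; C₋=(-0.9958,-4.3675) cross=-69.545
  mode - wants cross < 0 → take C=(-0.9958,-4.3675) (cross=-69.545)
ex = (C−B)/|BC| = (0.3315,-0.9435); ey = (0.9435,0.3315)
P = B + 1.98·ex + 1.84·ey = (-0.9239,0.9786)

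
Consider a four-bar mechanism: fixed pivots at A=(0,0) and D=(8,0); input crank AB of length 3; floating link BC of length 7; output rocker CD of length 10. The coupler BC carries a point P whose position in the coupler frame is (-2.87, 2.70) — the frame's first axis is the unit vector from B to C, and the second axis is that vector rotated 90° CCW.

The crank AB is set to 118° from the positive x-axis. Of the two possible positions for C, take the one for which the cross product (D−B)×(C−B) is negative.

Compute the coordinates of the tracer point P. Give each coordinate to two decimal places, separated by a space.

1.12 5.67

A=(0,0), D=(8.00,0)
B = A + 3.00·(cos118°, sin118°) = (-1.4084, 2.6488)
|BD| = 9.7742
circle(B,7.00) ∩ circle(D,10.00): a=2.2782, h=6.6189
  candidates: C₊=(2.5783,8.4027) cross=64.694; C₋=(-1.0092,-4.3398) cross=-64.694
  mode - wants cross < 0 → take C=(-1.0092,-4.3398) (cross=-64.694)
ex = (C−B)/|BC| = (0.0570,-0.9984); ey = (0.9984,0.0570)
P = B + -2.87·ex + 2.70·ey = (1.1235,5.6681)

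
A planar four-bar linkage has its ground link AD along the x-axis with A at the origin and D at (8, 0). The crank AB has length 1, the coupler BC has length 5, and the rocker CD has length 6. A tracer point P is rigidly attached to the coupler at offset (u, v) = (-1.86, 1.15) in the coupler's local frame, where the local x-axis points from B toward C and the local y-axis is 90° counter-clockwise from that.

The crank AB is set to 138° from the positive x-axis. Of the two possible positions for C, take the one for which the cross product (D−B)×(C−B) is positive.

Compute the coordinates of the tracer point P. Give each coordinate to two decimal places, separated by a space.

A=(0,0), D=(8.00,0)
B = A + 1.00·(cos138°, sin138°) = (-0.7431, 0.6691)
|BD| = 8.7687
circle(B,5.00) ∩ circle(D,6.00): a=3.7571, h=3.2991
  candidates: C₊=(3.2548,3.6719) cross=28.929; C₋=(2.7513,-2.9070) cross=-28.929
  mode + wants cross > 0 → take C=(3.2548,3.6719) (cross=28.929)
ex = (C−B)/|BC| = (0.7996,0.6006); ey = (-0.6006,0.7996)
P = B + -1.86·ex + 1.15·ey = (-2.9210,0.4716)

-2.92 0.47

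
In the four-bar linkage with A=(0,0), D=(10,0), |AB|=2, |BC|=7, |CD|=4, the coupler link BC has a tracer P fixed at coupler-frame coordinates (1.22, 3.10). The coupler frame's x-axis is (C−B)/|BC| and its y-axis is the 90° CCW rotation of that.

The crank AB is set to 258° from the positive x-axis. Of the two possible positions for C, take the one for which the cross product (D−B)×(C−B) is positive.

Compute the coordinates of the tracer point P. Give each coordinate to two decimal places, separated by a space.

-0.46 1.37

A=(0,0), D=(10.00,0)
B = A + 2.00·(cos258°, sin258°) = (-0.4158, -1.9563)
|BD| = 10.5979
circle(B,7.00) ∩ circle(D,4.00): a=6.8559, h=1.4131
  candidates: C₊=(6.0614,0.6981) cross=14.976; C₋=(6.5831,-2.0796) cross=-14.976
  mode + wants cross > 0 → take C=(6.0614,0.6981) (cross=14.976)
ex = (C−B)/|BC| = (0.9253,0.3792); ey = (-0.3792,0.9253)
P = B + 1.22·ex + 3.10·ey = (-0.4625,1.3748)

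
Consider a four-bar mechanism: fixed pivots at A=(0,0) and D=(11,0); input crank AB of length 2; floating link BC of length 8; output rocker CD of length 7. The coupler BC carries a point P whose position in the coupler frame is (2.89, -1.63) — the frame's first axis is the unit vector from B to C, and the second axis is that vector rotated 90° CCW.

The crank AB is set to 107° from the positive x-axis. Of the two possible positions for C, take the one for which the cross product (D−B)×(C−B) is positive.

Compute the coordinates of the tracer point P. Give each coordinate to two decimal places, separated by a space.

A=(0,0), D=(11.00,0)
B = A + 2.00·(cos107°, sin107°) = (-0.5847, 1.9126)
|BD| = 11.7416
circle(B,8.00) ∩ circle(D,7.00): a=6.5095, h=4.6504
  candidates: C₊=(6.5954,5.4405) cross=54.603; C₋=(5.0803,-3.7360) cross=-54.603
  mode + wants cross > 0 → take C=(6.5954,5.4405) (cross=54.603)
ex = (C−B)/|BC| = (0.8975,0.4410); ey = (-0.4410,0.8975)
P = B + 2.89·ex + -1.63·ey = (2.7279,1.7241)

2.73 1.72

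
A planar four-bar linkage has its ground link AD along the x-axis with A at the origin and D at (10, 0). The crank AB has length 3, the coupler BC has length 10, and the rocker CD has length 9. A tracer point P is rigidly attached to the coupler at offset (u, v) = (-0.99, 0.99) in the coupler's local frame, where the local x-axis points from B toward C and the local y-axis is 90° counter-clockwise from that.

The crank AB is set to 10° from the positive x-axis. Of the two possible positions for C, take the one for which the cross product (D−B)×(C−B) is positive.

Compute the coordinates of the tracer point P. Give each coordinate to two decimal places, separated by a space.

1.58 0.24

A=(0,0), D=(10.00,0)
B = A + 3.00·(cos10°, sin10°) = (2.9544, 0.5209)
|BD| = 7.0648
circle(B,10.00) ∩ circle(D,9.00): a=4.8771, h=8.7301
  candidates: C₊=(8.4620,8.8676) cross=61.676; C₋=(7.1745,-8.5450) cross=-61.676
  mode + wants cross > 0 → take C=(8.4620,8.8676) (cross=61.676)
ex = (C−B)/|BC| = (0.5508,0.8347); ey = (-0.8347,0.5508)
P = B + -0.99·ex + 0.99·ey = (1.5829,0.2399)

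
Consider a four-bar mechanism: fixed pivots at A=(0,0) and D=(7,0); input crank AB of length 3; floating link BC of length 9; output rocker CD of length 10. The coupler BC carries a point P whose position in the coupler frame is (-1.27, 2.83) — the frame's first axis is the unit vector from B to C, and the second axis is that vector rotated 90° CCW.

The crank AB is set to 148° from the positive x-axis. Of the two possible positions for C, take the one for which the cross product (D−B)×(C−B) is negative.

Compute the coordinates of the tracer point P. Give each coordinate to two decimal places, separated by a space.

A=(0,0), D=(7.00,0)
B = A + 3.00·(cos148°, sin148°) = (-2.5441, 1.5898)
|BD| = 9.6756
circle(B,9.00) ∩ circle(D,10.00): a=3.8560, h=8.1321
  candidates: C₊=(2.5956,8.9778) cross=78.684; C₋=(-0.0767,-7.0654) cross=-78.684
  mode - wants cross < 0 → take C=(-0.0767,-7.0654) (cross=-78.684)
ex = (C−B)/|BC| = (0.2742,-0.9617); ey = (0.9617,0.2742)
P = B + -1.27·ex + 2.83·ey = (-0.1708,3.5870)

-0.17 3.59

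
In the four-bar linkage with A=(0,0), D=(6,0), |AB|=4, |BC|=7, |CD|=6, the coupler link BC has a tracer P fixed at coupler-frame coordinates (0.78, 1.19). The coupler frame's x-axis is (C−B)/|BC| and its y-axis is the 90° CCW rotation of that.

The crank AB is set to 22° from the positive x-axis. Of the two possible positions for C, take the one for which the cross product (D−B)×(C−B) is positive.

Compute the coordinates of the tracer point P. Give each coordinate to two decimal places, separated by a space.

A=(0,0), D=(6.00,0)
B = A + 4.00·(cos22°, sin22°) = (3.7087, 1.4984)
|BD| = 2.7377
circle(B,7.00) ∩ circle(D,6.00): a=3.7431, h=5.9152
  candidates: C₊=(10.0789,4.4003) cross=16.194; C₋=(3.6039,-5.5008) cross=-16.194
  mode + wants cross > 0 → take C=(10.0789,4.4003) (cross=16.194)
ex = (C−B)/|BC| = (0.9100,0.4145); ey = (-0.4145,0.9100)
P = B + 0.78·ex + 1.19·ey = (3.9252,2.9047)

3.93 2.90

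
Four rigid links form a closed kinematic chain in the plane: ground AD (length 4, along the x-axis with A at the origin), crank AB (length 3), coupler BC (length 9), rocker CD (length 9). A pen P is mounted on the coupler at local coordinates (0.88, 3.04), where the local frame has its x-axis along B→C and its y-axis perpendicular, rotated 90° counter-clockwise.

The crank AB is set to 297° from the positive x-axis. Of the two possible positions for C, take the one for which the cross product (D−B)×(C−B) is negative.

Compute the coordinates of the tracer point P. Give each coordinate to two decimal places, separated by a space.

3.74 -0.59

A=(0,0), D=(4.00,0)
B = A + 3.00·(cos297°, sin297°) = (1.3620, -2.6730)
|BD| = 3.7556
circle(B,9.00) ∩ circle(D,9.00): a=1.8778, h=8.8019
  candidates: C₊=(-3.5838,4.8463) cross=33.056; C₋=(8.9458,-7.5193) cross=-33.056
  mode - wants cross < 0 → take C=(8.9458,-7.5193) (cross=-33.056)
ex = (C−B)/|BC| = (0.8426,-0.5385); ey = (0.5385,0.8426)
P = B + 0.88·ex + 3.04·ey = (3.7405,-0.5852)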